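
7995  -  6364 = 1631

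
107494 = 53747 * 2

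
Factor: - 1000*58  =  -2^4*5^3*29^1  =  - 58000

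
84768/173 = 489+171/173 = 489.99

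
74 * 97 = 7178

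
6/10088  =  3/5044 = 0.00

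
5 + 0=5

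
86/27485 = 86/27485= 0.00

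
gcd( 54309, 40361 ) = 1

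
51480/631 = 81 + 369/631 = 81.58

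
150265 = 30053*5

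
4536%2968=1568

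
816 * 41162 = 33588192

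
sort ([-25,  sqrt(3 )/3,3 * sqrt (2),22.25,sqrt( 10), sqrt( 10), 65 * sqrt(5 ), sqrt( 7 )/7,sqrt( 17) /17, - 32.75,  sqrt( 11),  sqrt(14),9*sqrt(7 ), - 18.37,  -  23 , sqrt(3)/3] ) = [ - 32.75, - 25, - 23,-18.37,  sqrt( 17 )/17,sqrt (7) /7, sqrt (3)/3,sqrt(3) /3, sqrt( 10), sqrt ( 10 ), sqrt( 11 ), sqrt( 14), 3*sqrt( 2)  ,  22.25, 9 * sqrt( 7), 65*sqrt(5)]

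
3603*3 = 10809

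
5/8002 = 5/8002 = 0.00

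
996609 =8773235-7776626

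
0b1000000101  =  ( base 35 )ER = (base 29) ho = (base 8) 1005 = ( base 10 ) 517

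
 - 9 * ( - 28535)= 256815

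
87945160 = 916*96010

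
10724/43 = 10724/43 = 249.40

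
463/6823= 463/6823 = 0.07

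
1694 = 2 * 847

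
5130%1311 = 1197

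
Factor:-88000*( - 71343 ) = 6278184000 = 2^6*3^2*5^3*11^1*7927^1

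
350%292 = 58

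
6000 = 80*75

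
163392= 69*2368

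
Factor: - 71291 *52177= -11^1*6481^1*52177^1 = -3719750507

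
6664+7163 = 13827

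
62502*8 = 500016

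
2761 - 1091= 1670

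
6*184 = 1104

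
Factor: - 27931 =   -  17^1*31^1*53^1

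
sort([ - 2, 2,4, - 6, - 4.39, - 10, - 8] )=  [  -  10, - 8, - 6, - 4.39,-2,  2,4] 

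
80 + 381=461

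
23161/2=23161/2 = 11580.50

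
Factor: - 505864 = -2^3*37^1 * 1709^1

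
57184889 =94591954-37407065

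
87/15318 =29/5106   =  0.01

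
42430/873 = 42430/873 = 48.60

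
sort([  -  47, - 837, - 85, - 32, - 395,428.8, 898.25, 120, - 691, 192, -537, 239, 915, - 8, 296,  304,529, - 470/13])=[-837, - 691, - 537 , - 395, - 85,-47, - 470/13, - 32,  -  8, 120,192, 239, 296,304, 428.8,  529,898.25, 915 ] 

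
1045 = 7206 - 6161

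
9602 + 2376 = 11978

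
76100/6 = 38050/3 = 12683.33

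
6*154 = 924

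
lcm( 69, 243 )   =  5589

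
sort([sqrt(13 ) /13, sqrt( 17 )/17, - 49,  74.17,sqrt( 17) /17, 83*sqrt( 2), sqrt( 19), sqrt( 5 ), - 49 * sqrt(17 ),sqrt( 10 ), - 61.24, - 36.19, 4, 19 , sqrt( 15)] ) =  [ - 49*sqrt( 17 ), - 61.24, - 49 , - 36.19, sqrt( 17 )/17, sqrt(17 )/17, sqrt(13)/13, sqrt( 5) , sqrt(10),sqrt(15), 4,sqrt( 19 ),19,74.17,83*sqrt(2 )] 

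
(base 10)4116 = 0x1014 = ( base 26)628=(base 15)1346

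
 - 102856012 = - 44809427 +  - 58046585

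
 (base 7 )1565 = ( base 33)j8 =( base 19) 1e8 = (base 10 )635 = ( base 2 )1001111011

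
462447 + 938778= 1401225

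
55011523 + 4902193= 59913716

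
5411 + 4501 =9912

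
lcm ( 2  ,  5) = 10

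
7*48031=336217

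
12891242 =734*17563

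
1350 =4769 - 3419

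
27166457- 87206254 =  - 60039797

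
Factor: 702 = 2^1*3^3*13^1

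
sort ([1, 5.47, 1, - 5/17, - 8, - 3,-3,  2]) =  [ - 8,-3, - 3, - 5/17,1,1,2,5.47 ] 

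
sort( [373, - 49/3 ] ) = [ - 49/3,373]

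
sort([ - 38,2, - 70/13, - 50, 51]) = [ - 50, - 38,-70/13,2, 51 ] 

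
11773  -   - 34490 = 46263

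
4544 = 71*64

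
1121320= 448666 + 672654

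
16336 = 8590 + 7746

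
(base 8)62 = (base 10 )50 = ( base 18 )2e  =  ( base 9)55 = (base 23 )24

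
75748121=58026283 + 17721838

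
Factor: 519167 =11^1 * 109^1 * 433^1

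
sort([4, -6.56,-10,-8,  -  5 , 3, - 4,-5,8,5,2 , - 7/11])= [ - 10, -8,-6.56,-5,- 5, - 4,-7/11, 2,3,  4, 5 , 8]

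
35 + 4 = 39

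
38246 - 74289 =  - 36043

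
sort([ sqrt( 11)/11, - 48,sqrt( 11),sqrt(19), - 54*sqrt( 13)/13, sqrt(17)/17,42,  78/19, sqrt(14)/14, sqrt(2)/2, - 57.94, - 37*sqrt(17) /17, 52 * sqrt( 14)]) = [-57.94,-48 ,-54 * sqrt(  13 ) /13, - 37*sqrt( 17 ) /17 , sqrt ( 17)/17,sqrt( 14)/14,sqrt( 11)/11,sqrt(2)/2, sqrt( 11), 78/19, sqrt( 19 ),42, 52*sqrt( 14) ] 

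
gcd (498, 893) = 1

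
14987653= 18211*823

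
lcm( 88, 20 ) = 440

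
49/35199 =49/35199 = 0.00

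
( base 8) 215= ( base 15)96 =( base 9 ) 166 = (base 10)141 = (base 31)4h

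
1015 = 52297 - 51282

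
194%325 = 194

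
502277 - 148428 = 353849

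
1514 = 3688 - 2174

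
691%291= 109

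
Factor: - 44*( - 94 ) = 2^3*11^1*47^1 =4136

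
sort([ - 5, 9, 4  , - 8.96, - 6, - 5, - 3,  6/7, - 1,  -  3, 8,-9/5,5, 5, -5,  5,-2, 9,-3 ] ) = [ - 8.96, - 6, - 5, - 5, - 5, - 3, - 3, -3,-2,-9/5,-1,6/7, 4,5, 5,5, 8,9, 9 ] 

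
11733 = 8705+3028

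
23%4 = 3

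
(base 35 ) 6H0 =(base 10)7945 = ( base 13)3802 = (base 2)1111100001001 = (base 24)dj1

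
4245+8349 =12594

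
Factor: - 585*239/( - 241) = 139815/241 =3^2*5^1*13^1*239^1*241^( - 1 )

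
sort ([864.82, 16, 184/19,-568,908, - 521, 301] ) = [ - 568, - 521,184/19,  16  ,  301,864.82, 908]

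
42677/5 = 42677/5 = 8535.40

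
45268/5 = 45268/5  =  9053.60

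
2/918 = 1/459=   0.00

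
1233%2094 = 1233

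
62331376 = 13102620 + 49228756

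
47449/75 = 632 + 49/75 = 632.65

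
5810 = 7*830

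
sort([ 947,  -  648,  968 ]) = [-648,947, 968 ]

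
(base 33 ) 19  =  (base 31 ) 1B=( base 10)42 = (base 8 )52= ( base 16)2a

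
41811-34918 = 6893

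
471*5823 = 2742633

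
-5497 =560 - 6057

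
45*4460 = 200700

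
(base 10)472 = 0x1D8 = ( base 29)g8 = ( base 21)11A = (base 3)122111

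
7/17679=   7/17679= 0.00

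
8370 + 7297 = 15667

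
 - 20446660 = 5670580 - 26117240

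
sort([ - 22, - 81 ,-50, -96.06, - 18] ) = [ - 96.06 , - 81, - 50, - 22, - 18 ] 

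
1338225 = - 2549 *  (-525)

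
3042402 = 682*4461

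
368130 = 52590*7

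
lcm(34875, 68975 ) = 3103875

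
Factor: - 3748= - 2^2*937^1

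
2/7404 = 1/3702 = 0.00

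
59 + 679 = 738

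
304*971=295184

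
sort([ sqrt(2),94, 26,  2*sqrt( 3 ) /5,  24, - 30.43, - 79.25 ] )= [-79.25,-30.43,2*sqrt( 3)/5,sqrt( 2 ), 24, 26,94]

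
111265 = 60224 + 51041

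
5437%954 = 667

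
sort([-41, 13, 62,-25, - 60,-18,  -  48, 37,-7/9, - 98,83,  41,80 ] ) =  [ - 98,  -  60, - 48,  -  41, - 25,-18 ,-7/9,13,37,41,62, 80 , 83] 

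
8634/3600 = 2 + 239/600 = 2.40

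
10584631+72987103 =83571734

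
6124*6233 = 38170892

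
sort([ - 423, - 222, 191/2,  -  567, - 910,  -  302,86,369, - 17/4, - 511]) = [ - 910, - 567,- 511, - 423,-302,-222, - 17/4  ,  86, 191/2, 369] 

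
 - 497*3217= - 1598849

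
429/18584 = 429/18584= 0.02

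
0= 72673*0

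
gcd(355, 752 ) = 1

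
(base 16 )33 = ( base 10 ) 51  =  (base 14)39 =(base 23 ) 25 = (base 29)1M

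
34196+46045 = 80241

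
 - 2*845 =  - 1690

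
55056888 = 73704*747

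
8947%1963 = 1095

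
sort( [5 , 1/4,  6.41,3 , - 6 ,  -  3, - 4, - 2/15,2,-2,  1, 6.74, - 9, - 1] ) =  [ - 9,-6, -4, - 3, - 2, - 1, - 2/15,1/4,1,2,3,5, 6.41, 6.74] 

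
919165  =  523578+395587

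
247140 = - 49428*( -5)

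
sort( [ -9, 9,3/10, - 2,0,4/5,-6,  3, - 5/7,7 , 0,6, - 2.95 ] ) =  [- 9, -6, - 2.95, - 2, - 5/7, 0,0,3/10, 4/5 , 3,6, 7 , 9 ]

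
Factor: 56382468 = 2^2*3^1 * 157^1*29927^1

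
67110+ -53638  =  13472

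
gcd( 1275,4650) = 75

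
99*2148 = 212652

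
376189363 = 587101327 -210911964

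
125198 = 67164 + 58034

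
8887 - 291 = 8596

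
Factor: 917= 7^1*131^1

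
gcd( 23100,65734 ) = 2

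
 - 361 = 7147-7508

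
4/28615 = 4/28615 = 0.00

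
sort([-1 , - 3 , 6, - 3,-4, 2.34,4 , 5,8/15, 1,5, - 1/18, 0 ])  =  [ - 4, - 3, - 3,-1, - 1/18 , 0, 8/15, 1,2.34, 4,5 , 5, 6]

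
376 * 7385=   2776760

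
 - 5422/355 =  -16 + 258/355 = - 15.27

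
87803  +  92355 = 180158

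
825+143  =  968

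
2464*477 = 1175328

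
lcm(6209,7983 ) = 55881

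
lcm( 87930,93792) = 1406880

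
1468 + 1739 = 3207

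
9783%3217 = 132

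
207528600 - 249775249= - 42246649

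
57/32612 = 57/32612 = 0.00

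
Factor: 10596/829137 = 4/313 = 2^2*313^( - 1 )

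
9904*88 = 871552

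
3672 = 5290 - 1618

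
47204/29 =47204/29= 1627.72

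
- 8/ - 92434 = 4/46217= 0.00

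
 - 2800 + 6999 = 4199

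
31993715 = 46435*689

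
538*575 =309350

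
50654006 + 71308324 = 121962330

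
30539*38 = 1160482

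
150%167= 150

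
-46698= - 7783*6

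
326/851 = 326/851 = 0.38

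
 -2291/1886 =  - 2291/1886 = - 1.21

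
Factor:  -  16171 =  - 103^1*157^1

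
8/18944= 1/2368 = 0.00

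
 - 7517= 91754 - 99271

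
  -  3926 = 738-4664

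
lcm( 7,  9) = 63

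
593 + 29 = 622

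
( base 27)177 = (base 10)925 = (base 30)10P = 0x39D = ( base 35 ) QF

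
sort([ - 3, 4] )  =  [ - 3 , 4]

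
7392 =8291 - 899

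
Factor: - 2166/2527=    - 6/7 = - 2^1*3^1*7^( -1)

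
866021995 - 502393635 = 363628360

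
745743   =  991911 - 246168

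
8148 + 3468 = 11616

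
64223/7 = 9174 + 5/7 = 9174.71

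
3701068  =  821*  4508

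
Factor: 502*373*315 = 2^1*3^2*5^1*7^1*251^1*373^1 = 58982490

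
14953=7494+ 7459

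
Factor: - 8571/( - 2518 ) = 2^(-1 )*3^1*1259^(-1 ) * 2857^1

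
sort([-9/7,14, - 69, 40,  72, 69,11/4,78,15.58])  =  [  -  69, - 9/7, 11/4,14,15.58, 40,69, 72, 78]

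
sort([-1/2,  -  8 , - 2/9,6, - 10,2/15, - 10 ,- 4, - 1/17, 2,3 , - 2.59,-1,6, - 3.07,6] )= [-10 , - 10, - 8, - 4,-3.07,  -  2.59, - 1, - 1/2 , - 2/9 ,-1/17, 2/15,2 , 3,6 , 6,6 ]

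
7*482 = 3374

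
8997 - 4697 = 4300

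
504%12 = 0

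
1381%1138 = 243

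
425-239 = 186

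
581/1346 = 581/1346 = 0.43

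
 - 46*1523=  - 70058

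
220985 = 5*44197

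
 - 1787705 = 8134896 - 9922601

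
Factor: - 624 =-2^4*3^1*13^1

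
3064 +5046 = 8110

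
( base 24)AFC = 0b1011111110100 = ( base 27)8b3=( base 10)6132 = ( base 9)8363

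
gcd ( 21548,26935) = 5387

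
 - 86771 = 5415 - 92186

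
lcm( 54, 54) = 54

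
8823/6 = 2941/2 = 1470.50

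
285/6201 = 95/2067=0.05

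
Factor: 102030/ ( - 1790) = -57 = - 3^1*19^1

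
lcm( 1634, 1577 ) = 135622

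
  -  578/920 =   -  289/460 = - 0.63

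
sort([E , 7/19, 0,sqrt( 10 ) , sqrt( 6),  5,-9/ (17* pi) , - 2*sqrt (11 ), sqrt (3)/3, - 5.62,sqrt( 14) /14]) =[-2*sqrt(11 ),-5.62, - 9/( 17*pi ),0, sqrt( 14 ) /14,7/19, sqrt( 3 )/3, sqrt( 6), E, sqrt( 10), 5 ] 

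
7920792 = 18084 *438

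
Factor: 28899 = 3^2*13^2 * 19^1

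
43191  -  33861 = 9330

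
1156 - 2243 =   -  1087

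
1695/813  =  2 + 23/271=2.08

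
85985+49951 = 135936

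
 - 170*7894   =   - 1341980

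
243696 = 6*40616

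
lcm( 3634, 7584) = 174432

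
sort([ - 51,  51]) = [-51,51]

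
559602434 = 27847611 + 531754823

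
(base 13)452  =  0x2E7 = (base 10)743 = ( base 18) 255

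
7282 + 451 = 7733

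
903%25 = 3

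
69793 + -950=68843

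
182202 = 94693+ 87509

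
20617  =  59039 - 38422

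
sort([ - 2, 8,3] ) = [  -  2,3 , 8] 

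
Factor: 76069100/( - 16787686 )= - 38034550/8393843 = - 2^1*5^2*79^1*317^( - 1 )*9629^1*26479^( - 1) 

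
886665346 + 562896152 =1449561498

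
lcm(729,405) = 3645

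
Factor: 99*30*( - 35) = - 2^1*3^3*5^2*7^1*11^1 = - 103950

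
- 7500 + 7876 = 376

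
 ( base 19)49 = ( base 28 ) 31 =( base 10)85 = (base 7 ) 151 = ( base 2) 1010101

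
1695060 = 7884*215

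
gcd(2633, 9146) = 1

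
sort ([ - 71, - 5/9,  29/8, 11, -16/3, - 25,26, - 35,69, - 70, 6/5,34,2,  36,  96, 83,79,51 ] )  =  [ -71,-70 , - 35,- 25, - 16/3, - 5/9,6/5, 2, 29/8, 11, 26,34,36,51 , 69,79,83,  96 ]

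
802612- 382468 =420144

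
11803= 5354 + 6449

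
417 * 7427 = 3097059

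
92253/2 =92253/2 = 46126.50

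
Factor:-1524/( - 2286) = 2/3 = 2^1*3^( -1) 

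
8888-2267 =6621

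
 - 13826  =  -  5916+- 7910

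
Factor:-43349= - 67^1 * 647^1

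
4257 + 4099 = 8356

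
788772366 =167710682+621061684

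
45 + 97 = 142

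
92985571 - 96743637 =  - 3758066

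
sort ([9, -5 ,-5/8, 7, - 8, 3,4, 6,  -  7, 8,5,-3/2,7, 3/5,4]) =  [-8 , - 7,-5,- 3/2, - 5/8, 3/5, 3,4, 4,5  ,  6, 7 , 7, 8, 9] 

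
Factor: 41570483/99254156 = 2^ ( - 2)*1283^1*32401^1*24813539^ ( - 1) 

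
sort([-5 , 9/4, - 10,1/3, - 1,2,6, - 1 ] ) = [ -10, - 5,  -  1, - 1,1/3,2, 9/4,  6]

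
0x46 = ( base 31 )28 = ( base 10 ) 70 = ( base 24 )2M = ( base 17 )42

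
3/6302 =3/6302 = 0.00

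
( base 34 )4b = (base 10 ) 147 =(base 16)93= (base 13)b4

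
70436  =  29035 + 41401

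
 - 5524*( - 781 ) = 4314244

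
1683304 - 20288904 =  - 18605600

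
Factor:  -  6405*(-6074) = 2^1 * 3^1 * 5^1*7^1*61^1*3037^1 = 38903970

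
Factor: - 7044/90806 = -2^1*3^1*587^1*45403^( - 1)  =  - 3522/45403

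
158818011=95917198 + 62900813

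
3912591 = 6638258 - 2725667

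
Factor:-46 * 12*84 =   -  2^5*3^2*7^1*23^1= -  46368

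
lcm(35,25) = 175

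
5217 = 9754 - 4537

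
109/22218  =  109/22218 = 0.00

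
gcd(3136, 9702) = 98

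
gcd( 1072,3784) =8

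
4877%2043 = 791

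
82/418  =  41/209 = 0.20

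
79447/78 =1018+ 43/78 =1018.55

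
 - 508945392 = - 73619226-435326166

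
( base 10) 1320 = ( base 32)198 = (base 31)1BI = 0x528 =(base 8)2450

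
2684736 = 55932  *48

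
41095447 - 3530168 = 37565279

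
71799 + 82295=154094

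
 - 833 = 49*(  -  17 ) 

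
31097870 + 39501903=70599773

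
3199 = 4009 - 810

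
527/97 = 527/97 = 5.43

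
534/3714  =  89/619 = 0.14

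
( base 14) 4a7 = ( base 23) 1hb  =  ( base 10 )931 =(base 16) 3a3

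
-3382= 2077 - 5459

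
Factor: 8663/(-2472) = - 2^ ( - 3 )*3^(  -  1 )*103^( - 1) * 8663^1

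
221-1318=-1097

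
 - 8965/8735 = - 2 + 1701/1747 = - 1.03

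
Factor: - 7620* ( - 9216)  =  70225920=2^12 * 3^3*5^1*127^1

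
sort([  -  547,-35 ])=[-547, - 35] 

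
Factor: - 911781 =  - 3^2*13^1*7793^1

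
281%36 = 29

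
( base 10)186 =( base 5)1221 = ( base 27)6o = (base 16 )ba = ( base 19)9F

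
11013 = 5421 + 5592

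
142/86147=142/86147=0.00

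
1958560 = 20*97928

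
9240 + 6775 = 16015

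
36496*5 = 182480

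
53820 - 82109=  - 28289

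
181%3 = 1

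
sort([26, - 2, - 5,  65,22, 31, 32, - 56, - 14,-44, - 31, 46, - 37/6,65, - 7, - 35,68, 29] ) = [ - 56, - 44, - 35, - 31, - 14, - 7, - 37/6,-5, - 2, 22, 26,29,31, 32,46,65, 65, 68] 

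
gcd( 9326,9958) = 2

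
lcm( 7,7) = 7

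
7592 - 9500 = - 1908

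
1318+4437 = 5755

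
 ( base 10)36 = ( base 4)210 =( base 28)18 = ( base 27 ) 19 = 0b100100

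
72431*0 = 0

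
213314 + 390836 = 604150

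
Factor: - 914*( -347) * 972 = 2^3*3^5*347^1*457^1 = 308277576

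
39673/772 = 51 + 301/772 =51.39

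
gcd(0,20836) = 20836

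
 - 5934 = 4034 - 9968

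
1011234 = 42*24077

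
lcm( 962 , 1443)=2886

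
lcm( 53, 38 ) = 2014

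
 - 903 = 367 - 1270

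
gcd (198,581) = 1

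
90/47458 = 45/23729=0.00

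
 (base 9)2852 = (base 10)2153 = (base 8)4151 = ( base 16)869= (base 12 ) 12b5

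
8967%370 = 87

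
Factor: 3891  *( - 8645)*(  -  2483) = 83522396685 = 3^1*5^1*7^1*13^2*19^1*191^1*1297^1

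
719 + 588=1307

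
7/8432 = 7/8432  =  0.00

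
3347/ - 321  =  -3347/321  =  -10.43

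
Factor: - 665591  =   - 665591^1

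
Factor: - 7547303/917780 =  - 2^(  -  2)*5^ ( - 1) * 17^1*109^( - 1)*131^1 * 421^(- 1)*3389^1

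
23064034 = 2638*8743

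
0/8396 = 0 = 0.00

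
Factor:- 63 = -3^2*7^1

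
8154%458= 368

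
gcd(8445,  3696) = 3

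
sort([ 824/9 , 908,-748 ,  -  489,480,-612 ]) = [ - 748, - 612, - 489, 824/9,  480 , 908 ]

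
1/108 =1/108  =  0.01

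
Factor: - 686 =-2^1*7^3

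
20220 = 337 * 60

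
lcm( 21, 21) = 21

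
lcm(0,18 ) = 0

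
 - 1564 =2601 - 4165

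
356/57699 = 356/57699 =0.01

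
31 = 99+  - 68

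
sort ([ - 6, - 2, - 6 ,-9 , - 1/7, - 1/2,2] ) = [ - 9,-6, - 6, - 2, - 1/2,-1/7,2]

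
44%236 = 44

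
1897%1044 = 853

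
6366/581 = 6366/581 = 10.96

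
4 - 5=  - 1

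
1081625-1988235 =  - 906610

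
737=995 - 258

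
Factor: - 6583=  - 29^1*227^1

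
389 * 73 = 28397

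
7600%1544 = 1424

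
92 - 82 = 10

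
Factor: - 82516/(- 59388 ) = 3^( - 1) * 101^( - 1)*421^1 = 421/303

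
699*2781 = 1943919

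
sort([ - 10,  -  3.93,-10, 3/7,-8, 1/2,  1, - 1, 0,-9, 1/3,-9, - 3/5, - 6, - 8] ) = [ -10, - 10, - 9, - 9, - 8, - 8,-6, - 3.93, - 1, - 3/5, 0,1/3,3/7,  1/2, 1 ]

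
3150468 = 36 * 87513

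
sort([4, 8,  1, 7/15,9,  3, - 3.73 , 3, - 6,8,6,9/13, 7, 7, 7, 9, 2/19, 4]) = [ - 6, - 3.73,2/19 , 7/15, 9/13,1, 3 , 3,4 , 4, 6, 7 , 7,7,8, 8, 9,9 ]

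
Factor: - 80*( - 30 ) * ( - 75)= - 180000 = -2^5*3^2*5^4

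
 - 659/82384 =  - 1 + 81725/82384 = - 0.01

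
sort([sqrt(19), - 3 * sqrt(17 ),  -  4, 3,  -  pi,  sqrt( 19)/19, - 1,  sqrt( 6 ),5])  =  [ - 3*sqrt(17), - 4,- pi,-1,sqrt(19)/19, sqrt (6),3,sqrt(19), 5 ]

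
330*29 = 9570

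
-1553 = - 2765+1212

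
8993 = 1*8993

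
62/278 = 31/139 = 0.22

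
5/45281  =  5/45281 = 0.00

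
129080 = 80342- - 48738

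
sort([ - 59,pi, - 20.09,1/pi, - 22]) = [-59, - 22, - 20.09, 1/pi, pi]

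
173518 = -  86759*(-2)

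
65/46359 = 65/46359 =0.00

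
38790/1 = 38790 = 38790.00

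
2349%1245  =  1104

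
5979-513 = 5466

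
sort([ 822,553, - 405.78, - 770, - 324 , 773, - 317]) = [ - 770,-405.78, - 324, - 317, 553, 773, 822 ]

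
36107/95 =380 + 7/95 = 380.07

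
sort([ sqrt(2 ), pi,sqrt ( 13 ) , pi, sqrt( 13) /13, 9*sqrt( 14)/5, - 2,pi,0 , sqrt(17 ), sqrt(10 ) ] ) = [ - 2, 0,sqrt(13)/13, sqrt ( 2), pi,pi,pi, sqrt(10),sqrt(13 ),sqrt(17 ),9* sqrt (14)/5] 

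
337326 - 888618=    - 551292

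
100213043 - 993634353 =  - 893421310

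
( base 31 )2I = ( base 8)120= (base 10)80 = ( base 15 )55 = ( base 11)73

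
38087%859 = 291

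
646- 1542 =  - 896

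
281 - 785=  - 504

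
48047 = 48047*1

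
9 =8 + 1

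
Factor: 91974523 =2293^1*40111^1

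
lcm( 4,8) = 8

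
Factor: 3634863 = 3^1*1211621^1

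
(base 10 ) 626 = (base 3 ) 212012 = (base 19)1DI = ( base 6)2522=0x272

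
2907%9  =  0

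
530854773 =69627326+461227447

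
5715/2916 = 1 + 311/324 = 1.96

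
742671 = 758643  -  15972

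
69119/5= 13823 + 4/5 = 13823.80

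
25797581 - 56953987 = - 31156406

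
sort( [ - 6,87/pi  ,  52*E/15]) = [ - 6,  52*E/15, 87/pi]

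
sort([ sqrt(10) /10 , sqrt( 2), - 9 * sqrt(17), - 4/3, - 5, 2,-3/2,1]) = [ - 9*sqrt( 17 ), - 5, - 3/2, - 4/3 , sqrt( 10) /10, 1,sqrt( 2), 2 ] 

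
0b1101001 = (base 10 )105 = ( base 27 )3o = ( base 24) 49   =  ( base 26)41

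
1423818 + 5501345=6925163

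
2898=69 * 42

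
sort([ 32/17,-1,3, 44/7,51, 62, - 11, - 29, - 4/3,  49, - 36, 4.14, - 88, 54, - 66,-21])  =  [-88, - 66,-36, - 29, -21,  -  11, - 4/3, - 1,32/17,3, 4.14, 44/7, 49, 51,  54, 62] 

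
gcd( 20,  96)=4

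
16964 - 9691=7273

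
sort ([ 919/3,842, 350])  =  [ 919/3,350, 842 ]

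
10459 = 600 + 9859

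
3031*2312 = 7007672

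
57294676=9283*6172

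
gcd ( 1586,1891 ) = 61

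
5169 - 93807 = -88638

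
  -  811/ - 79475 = 811/79475 = 0.01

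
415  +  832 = 1247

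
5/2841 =5/2841 = 0.00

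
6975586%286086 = 109522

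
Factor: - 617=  - 617^1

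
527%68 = 51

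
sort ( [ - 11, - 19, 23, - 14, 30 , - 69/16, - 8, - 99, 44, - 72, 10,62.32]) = [ - 99, - 72, - 19, - 14, - 11 , - 8, - 69/16, 10,23, 30,44,62.32]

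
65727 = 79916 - 14189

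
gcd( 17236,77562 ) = 8618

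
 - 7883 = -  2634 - 5249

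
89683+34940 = 124623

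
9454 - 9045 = 409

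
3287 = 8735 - 5448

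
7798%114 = 46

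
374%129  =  116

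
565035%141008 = 1003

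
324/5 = 324/5 = 64.80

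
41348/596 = 69 + 56/149 = 69.38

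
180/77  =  2+26/77 =2.34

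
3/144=1/48 = 0.02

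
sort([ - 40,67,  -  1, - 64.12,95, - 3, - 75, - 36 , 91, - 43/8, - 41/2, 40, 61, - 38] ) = [  -  75,-64.12, - 40, - 38, - 36, - 41/2, - 43/8, - 3, - 1, 40, 61, 67,91,95] 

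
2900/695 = 4 + 24/139 = 4.17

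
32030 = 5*6406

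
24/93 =8/31 = 0.26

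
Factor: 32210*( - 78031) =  - 2^1*5^1  *  3221^1*78031^1 = - 2513378510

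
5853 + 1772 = 7625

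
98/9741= 98/9741 =0.01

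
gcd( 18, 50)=2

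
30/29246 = 15/14623 = 0.00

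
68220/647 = 68220/647 = 105.44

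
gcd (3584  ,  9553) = 1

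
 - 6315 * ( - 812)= 5127780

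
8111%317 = 186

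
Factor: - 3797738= - 2^1*7^1 * 61^1* 4447^1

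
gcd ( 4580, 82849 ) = 1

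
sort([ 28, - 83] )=[ - 83,28] 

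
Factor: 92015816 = 2^3*61^1*157^1 * 1201^1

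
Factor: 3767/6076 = 2^ ( - 2)*7^( - 2)*31^( - 1)*3767^1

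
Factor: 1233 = 3^2* 137^1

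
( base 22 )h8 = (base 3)112011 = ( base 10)382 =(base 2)101111110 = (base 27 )E4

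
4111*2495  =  10256945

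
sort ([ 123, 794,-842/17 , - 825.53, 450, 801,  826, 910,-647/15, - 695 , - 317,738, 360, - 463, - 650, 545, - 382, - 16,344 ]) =[ - 825.53,-695, - 650  , - 463, - 382, - 317, - 842/17, - 647/15, - 16, 123,344, 360,450, 545,738,794,  801, 826, 910]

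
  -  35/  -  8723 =35/8723 = 0.00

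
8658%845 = 208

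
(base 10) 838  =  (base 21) 1IJ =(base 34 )OM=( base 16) 346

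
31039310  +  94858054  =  125897364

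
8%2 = 0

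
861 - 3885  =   - 3024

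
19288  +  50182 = 69470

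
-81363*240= - 19527120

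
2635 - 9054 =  - 6419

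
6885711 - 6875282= 10429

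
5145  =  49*105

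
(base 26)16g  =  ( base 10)848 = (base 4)31100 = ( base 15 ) 3B8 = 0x350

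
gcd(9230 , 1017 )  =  1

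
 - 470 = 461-931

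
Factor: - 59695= - 5^1 * 11939^1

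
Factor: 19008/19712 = 2^( - 2 ) * 3^3*7^( - 1 )  =  27/28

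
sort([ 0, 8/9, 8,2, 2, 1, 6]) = [0, 8/9, 1, 2, 2,  6, 8 ]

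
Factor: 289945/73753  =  515/131 = 5^1*103^1*131^( - 1 )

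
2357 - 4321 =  - 1964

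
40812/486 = 83 + 79/81 =83.98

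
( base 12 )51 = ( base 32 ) 1t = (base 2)111101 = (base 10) 61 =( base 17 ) 3a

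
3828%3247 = 581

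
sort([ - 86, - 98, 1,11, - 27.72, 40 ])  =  [  -  98,-86, - 27.72, 1, 11, 40 ] 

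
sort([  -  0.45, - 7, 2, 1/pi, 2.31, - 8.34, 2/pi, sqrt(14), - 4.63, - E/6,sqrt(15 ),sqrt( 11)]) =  [ - 8.34,- 7, - 4.63, -E/6, - 0.45,1/pi,2/pi , 2, 2.31, sqrt(11 ), sqrt(14 ), sqrt( 15)] 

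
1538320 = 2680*574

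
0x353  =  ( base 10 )851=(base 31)re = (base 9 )1145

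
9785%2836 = 1277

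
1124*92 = 103408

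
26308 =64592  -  38284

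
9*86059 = 774531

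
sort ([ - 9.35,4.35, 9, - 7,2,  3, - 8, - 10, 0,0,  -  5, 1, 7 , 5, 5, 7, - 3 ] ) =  [-10, - 9.35, - 8,-7, - 5, - 3,0, 0, 1, 2, 3, 4.35,5,5,7 , 7,9 ] 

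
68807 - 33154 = 35653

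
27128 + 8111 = 35239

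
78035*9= 702315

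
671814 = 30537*22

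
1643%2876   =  1643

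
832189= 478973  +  353216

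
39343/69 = 39343/69=570.19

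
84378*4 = 337512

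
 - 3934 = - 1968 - 1966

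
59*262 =15458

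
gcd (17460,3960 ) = 180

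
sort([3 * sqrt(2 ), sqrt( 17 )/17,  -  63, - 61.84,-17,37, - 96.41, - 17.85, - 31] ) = [ - 96.41, - 63, - 61.84, - 31 , - 17.85,  -  17,sqrt( 17) /17, 3 *sqrt( 2 ), 37 ] 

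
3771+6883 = 10654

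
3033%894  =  351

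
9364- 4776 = 4588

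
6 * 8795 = 52770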